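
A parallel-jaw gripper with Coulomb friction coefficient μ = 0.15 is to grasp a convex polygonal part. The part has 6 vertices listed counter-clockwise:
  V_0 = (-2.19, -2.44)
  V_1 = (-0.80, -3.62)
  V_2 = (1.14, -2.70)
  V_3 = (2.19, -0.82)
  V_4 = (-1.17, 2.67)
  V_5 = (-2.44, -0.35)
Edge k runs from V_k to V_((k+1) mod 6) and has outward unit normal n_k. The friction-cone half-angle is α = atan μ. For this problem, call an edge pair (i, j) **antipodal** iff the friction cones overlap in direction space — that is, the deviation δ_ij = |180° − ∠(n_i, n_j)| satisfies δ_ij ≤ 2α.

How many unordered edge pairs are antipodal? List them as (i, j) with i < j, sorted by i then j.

count = 2; pairs: (0,3), (2,4)

α = atan 0.15 = 8.53°;  2α = 17.06°
n_0 = (-0.6472, -0.7623)
n_1 = (+0.4285, -0.9035)
n_2 = (+0.8731, -0.4876)
n_3 = (+0.7204, +0.6936)
n_4 = (-0.9218, +0.3876)
n_5 = (-0.9929, -0.1188)
  (0,1): δ = 114.30°  ·
  (0,2): δ = 78.86°  ·
  (0,3): δ = 5.76°  ✓
  (0,4): δ = 107.52°  ·
  (0,5): δ = 137.15°  ·
  (1,2): δ = 144.56°  ·
  (1,3): δ = 71.46°  ·
  (1,4): δ = 41.82°  ·
  (1,5): δ = 71.45°  ·
  (2,3): δ = 106.90°  ·
  (2,4): δ = 6.38°  ✓
  (2,5): δ = 36.00°  ·
  (3,4): δ = 66.72°  ·
  (3,5): δ = 37.09°  ·
  (4,5): δ = 150.37°  ·
antipodal pairs: 2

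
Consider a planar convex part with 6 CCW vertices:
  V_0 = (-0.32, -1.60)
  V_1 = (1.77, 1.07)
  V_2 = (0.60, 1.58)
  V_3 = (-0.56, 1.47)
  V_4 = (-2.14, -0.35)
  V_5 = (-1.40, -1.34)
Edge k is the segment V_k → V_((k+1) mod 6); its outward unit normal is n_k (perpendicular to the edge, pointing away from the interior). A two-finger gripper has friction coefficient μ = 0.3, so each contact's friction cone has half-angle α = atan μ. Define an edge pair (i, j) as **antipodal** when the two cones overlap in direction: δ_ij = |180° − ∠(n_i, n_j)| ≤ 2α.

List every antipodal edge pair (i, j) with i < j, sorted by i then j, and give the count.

count = 4; pairs: (0,3), (1,4), (1,5), (2,5)

α = atan 0.3 = 16.70°;  2α = 33.40°
n_0 = (+0.7874, -0.6164)
n_1 = (+0.3996, +0.9167)
n_2 = (-0.0944, +0.9955)
n_3 = (-0.7551, +0.6556)
n_4 = (-0.8010, -0.5987)
n_5 = (-0.2341, -0.9722)
  (0,1): δ = 75.50°  ·
  (0,2): δ = 46.53°  ·
  (0,3): δ = 2.91°  ✓
  (0,4): δ = 74.83°  ·
  (0,5): δ = 114.52°  ·
  (1,2): δ = 151.03°  ·
  (1,3): δ = 107.41°  ·
  (1,4): δ = 29.67°  ✓
  (1,5): δ = 10.02°  ✓
  (2,3): δ = 136.38°  ·
  (2,4): δ = 58.64°  ·
  (2,5): δ = 18.95°  ✓
  (3,4): δ = 102.26°  ·
  (3,5): δ = 62.57°  ·
  (4,5): δ = 140.31°  ·
antipodal pairs: 4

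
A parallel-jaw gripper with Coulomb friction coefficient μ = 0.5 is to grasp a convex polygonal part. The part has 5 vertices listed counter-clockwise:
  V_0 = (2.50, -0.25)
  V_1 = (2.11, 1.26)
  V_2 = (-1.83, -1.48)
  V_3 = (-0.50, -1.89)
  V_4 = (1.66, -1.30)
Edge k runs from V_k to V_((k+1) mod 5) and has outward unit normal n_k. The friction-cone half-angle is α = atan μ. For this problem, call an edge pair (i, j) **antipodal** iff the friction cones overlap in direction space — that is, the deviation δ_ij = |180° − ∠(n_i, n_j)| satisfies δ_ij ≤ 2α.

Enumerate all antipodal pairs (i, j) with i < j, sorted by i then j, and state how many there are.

count = 3; pairs: (1,2), (1,3), (1,4)

α = atan 0.5 = 26.57°;  2α = 53.13°
n_0 = (+0.9682, +0.2501)
n_1 = (-0.5709, +0.8210)
n_2 = (-0.2946, -0.9556)
n_3 = (+0.2635, -0.9647)
n_4 = (+0.7809, -0.6247)
  (0,1): δ = 69.67°  ·
  (0,2): δ = 58.39°  ·
  (0,3): δ = 90.80°  ·
  (0,4): δ = 126.86°  ·
  (1,2): δ = 51.95°  ✓
  (1,3): δ = 19.54°  ✓
  (1,4): δ = 16.52°  ✓
  (2,3): δ = 147.59°  ·
  (2,4): δ = 111.53°  ·
  (3,4): δ = 143.94°  ·
antipodal pairs: 3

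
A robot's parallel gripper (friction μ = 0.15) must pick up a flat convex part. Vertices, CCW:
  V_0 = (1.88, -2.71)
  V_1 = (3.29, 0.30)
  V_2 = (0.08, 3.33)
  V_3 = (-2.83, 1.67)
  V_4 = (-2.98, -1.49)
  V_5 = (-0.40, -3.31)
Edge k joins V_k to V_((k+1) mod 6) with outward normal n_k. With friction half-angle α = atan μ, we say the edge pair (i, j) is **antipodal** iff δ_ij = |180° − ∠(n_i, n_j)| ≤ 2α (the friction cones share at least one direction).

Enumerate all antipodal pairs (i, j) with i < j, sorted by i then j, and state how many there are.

count = 2; pairs: (1,4), (2,5)

α = atan 0.15 = 8.53°;  2α = 17.06°
n_0 = (+0.9056, -0.4242)
n_1 = (+0.6864, +0.7272)
n_2 = (-0.4955, +0.8686)
n_3 = (-0.9989, +0.0474)
n_4 = (-0.5764, -0.8171)
n_5 = (+0.2545, -0.9671)
  (0,1): δ = 108.25°  ·
  (0,2): δ = 35.20°  ·
  (0,3): δ = 22.38°  ·
  (0,4): δ = 79.90°  ·
  (0,5): δ = 129.84°  ·
  (1,2): δ = 106.95°  ·
  (1,3): δ = 49.37°  ·
  (1,4): δ = 8.15°  ✓
  (1,5): δ = 58.09°  ·
  (2,3): δ = 122.42°  ·
  (2,4): δ = 64.90°  ·
  (2,5): δ = 14.96°  ✓
  (3,4): δ = 122.48°  ·
  (3,5): δ = 72.54°  ·
  (4,5): δ = 130.06°  ·
antipodal pairs: 2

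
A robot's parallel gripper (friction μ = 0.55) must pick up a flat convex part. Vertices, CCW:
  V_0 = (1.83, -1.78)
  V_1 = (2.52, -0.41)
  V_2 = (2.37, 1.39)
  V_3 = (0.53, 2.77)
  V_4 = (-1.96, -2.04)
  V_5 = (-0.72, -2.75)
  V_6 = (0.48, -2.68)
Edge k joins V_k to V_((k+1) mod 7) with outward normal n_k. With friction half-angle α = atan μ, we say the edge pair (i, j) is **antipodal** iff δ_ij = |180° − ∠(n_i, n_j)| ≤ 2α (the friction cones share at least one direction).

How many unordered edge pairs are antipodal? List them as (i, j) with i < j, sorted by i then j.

count = 6; pairs: (0,3), (1,3), (1,4), (2,4), (2,5), (3,6)

α = atan 0.55 = 28.81°;  2α = 57.62°
n_0 = (+0.8931, -0.4498)
n_1 = (+0.9965, +0.0830)
n_2 = (+0.6000, +0.8000)
n_3 = (-0.8881, +0.4597)
n_4 = (-0.4969, -0.8678)
n_5 = (+0.0582, -0.9983)
n_6 = (+0.5547, -0.8321)
  (0,1): δ = 148.50°  ·
  (0,2): δ = 100.14°  ·
  (0,3): δ = 0.64°  ✓
  (0,4): δ = 86.94°  ·
  (0,5): δ = 120.07°  ·
  (0,6): δ = 150.42°  ·
  (1,2): δ = 131.63°  ·
  (1,3): δ = 32.13°  ✓
  (1,4): δ = 55.44°  ✓
  (1,5): δ = 88.57°  ·
  (1,6): δ = 118.93°  ·
  (2,3): δ = 80.50°  ·
  (2,4): δ = 7.08°  ✓
  (2,5): δ = 40.21°  ✓
  (2,6): δ = 70.56°  ·
  (3,4): δ = 92.43°  ·
  (3,5): δ = 59.29°  ·
  (3,6): δ = 28.94°  ✓
  (4,5): δ = 146.87°  ·
  (4,6): δ = 116.52°  ·
  (5,6): δ = 149.65°  ·
antipodal pairs: 6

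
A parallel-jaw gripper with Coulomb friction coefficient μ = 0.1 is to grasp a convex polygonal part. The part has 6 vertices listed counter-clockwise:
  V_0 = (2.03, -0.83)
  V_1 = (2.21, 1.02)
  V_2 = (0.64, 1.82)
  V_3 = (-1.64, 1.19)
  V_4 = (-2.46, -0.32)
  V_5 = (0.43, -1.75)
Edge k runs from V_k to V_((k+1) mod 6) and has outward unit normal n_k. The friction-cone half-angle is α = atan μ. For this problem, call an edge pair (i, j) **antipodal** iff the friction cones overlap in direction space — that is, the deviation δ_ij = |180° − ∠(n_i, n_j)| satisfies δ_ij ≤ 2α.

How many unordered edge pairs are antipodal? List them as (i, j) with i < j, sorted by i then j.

α = atan 0.1 = 5.71°;  2α = 11.42°
n_0 = (+0.9953, -0.0968)
n_1 = (+0.4540, +0.8910)
n_2 = (-0.2663, +0.9639)
n_3 = (-0.8788, +0.4772)
n_4 = (-0.4435, -0.8963)
n_5 = (+0.4985, -0.8669)
  (0,1): δ = 111.44°  ·
  (0,2): δ = 69.00°  ·
  (0,3): δ = 22.95°  ·
  (0,4): δ = 69.23°  ·
  (0,5): δ = 125.46°  ·
  (1,2): δ = 137.55°  ·
  (1,3): δ = 91.50°  ·
  (1,4): δ = 0.67°  ✓
  (1,5): δ = 56.90°  ·
  (2,3): δ = 133.95°  ·
  (2,4): δ = 41.77°  ·
  (2,5): δ = 14.45°  ·
  (3,4): δ = 87.82°  ·
  (3,5): δ = 31.60°  ·
  (4,5): δ = 123.77°  ·
antipodal pairs: 1

count = 1; pairs: (1,4)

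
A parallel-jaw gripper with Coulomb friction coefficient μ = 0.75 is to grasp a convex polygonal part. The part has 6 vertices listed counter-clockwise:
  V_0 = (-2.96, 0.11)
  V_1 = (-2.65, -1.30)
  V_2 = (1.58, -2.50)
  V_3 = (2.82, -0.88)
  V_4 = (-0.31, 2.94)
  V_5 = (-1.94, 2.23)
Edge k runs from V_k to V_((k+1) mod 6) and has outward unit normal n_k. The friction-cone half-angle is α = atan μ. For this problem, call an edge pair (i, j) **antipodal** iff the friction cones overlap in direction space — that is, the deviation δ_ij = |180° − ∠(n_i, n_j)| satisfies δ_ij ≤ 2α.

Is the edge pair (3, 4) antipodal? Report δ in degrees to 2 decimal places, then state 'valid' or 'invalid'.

δ = 105.79°, invalid

α = atan 0.75 = 36.87°;  2α = 73.74°
edge 3: e_3 = (-3.13, +3.82);  n_3 = (+0.7735, +0.6338)
edge 4: e_4 = (-1.63, -0.71);  n_4 = (-0.3993, +0.9168)
∠(n_3, n_4) = 74.21°
δ = |180° − 74.21°| = 105.79°
105.79° > 2α = 73.74°  →  invalid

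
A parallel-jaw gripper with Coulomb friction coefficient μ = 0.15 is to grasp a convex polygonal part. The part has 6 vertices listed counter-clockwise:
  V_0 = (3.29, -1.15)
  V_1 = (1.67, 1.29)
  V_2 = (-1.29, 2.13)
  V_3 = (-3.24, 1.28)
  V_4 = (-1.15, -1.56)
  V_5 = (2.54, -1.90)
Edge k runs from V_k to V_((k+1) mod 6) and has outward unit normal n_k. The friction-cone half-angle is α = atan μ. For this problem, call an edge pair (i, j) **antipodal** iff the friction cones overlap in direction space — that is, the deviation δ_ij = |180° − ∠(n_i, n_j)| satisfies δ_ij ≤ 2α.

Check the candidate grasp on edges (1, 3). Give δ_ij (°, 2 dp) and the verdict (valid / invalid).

α = atan 0.15 = 8.53°;  2α = 17.06°
edge 1: e_1 = (-2.96, +0.84);  n_1 = (+0.2730, +0.9620)
edge 3: e_3 = (+2.09, -2.84);  n_3 = (-0.8054, -0.5927)
∠(n_1, n_3) = 142.19°
δ = |180° − 142.19°| = 37.81°
37.81° > 2α = 17.06°  →  invalid

δ = 37.81°, invalid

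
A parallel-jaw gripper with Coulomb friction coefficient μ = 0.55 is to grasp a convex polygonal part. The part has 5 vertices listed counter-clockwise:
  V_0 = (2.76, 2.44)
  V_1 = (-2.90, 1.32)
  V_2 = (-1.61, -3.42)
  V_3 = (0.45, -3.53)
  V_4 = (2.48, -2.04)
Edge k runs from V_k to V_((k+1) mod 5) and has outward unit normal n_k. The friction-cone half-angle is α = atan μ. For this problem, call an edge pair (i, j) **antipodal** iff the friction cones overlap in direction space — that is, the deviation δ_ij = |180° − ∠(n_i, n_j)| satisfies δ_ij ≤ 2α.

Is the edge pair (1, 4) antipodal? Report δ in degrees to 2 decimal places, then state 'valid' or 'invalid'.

δ = 18.80°, valid

α = atan 0.55 = 28.81°;  2α = 57.62°
edge 1: e_1 = (+1.29, -4.74);  n_1 = (-0.9649, -0.2626)
edge 4: e_4 = (+0.28, +4.48);  n_4 = (+0.9981, -0.0624)
∠(n_1, n_4) = 161.20°
δ = |180° − 161.20°| = 18.80°
18.80° ≤ 2α = 57.62°  →  valid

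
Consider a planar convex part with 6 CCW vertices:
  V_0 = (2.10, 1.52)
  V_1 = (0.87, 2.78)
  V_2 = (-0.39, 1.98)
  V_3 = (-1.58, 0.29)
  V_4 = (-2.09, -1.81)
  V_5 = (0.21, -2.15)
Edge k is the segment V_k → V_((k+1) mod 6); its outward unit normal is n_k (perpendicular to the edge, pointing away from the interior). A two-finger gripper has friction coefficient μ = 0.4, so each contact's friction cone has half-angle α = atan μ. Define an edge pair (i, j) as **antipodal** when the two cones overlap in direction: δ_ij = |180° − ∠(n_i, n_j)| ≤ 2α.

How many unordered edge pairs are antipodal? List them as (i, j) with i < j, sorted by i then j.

α = atan 0.4 = 21.80°;  2α = 43.60°
n_0 = (+0.7156, +0.6985)
n_1 = (-0.5360, +0.8442)
n_2 = (-0.8176, +0.5757)
n_3 = (-0.9718, +0.2360)
n_4 = (-0.1462, -0.9892)
n_5 = (+0.8890, -0.4578)
  (0,1): δ = 101.90°  ·
  (0,2): δ = 79.46°  ·
  (0,3): δ = 57.96°  ·
  (0,4): δ = 37.28°  ✓
  (0,5): δ = 108.44°  ·
  (1,2): δ = 157.56°  ·
  (1,3): δ = 136.06°  ·
  (1,4): δ = 40.82°  ✓
  (1,5): δ = 30.34°  ✓
  (2,3): δ = 158.50°  ·
  (2,4): δ = 63.26°  ·
  (2,5): δ = 7.90°  ✓
  (3,4): δ = 84.76°  ·
  (3,5): δ = 13.60°  ✓
  (4,5): δ = 108.84°  ·
antipodal pairs: 5

count = 5; pairs: (0,4), (1,4), (1,5), (2,5), (3,5)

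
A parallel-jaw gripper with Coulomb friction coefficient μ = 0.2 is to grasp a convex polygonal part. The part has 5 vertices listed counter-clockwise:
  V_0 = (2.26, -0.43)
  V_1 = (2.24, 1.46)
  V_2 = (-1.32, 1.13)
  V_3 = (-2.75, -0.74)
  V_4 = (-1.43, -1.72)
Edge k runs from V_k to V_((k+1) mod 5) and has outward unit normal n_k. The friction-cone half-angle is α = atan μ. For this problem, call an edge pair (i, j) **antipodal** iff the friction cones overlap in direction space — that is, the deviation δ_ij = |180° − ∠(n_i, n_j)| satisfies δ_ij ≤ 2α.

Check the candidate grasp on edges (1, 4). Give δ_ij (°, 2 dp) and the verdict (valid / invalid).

δ = 13.97°, valid

α = atan 0.2 = 11.31°;  2α = 22.62°
edge 1: e_1 = (-3.56, -0.33);  n_1 = (-0.0923, +0.9957)
edge 4: e_4 = (+3.69, +1.29);  n_4 = (+0.3300, -0.9440)
∠(n_1, n_4) = 166.03°
δ = |180° − 166.03°| = 13.97°
13.97° ≤ 2α = 22.62°  →  valid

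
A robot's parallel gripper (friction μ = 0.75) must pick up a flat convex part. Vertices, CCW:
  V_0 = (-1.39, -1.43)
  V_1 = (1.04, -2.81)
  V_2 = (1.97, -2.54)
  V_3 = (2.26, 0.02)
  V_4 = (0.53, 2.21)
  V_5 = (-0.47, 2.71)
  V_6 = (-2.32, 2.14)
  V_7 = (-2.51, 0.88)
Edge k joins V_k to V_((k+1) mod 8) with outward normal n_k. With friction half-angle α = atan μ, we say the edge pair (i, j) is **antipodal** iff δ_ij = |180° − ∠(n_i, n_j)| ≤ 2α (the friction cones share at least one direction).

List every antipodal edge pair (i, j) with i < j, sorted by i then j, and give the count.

count = 15; pairs: (0,2), (0,3), (0,4), (0,5), (1,3), (1,4), (1,5), (1,6), (2,5), (2,6), (2,7), (3,6), (3,7), (4,6), (4,7)

α = atan 0.75 = 36.87°;  2α = 73.74°
n_0 = (-0.4938, -0.8696)
n_1 = (+0.2788, -0.9603)
n_2 = (+0.9936, -0.1126)
n_3 = (+0.7847, +0.6199)
n_4 = (+0.4472, +0.8944)
n_5 = (-0.2944, +0.9557)
n_6 = (-0.9888, +0.1491)
n_7 = (-0.8998, -0.4363)
  (0,1): δ = 134.22°  ·
  (0,2): δ = 66.87°  ✓
  (0,3): δ = 22.10°  ✓
  (0,4): δ = 3.03°  ✓
  (0,5): δ = 46.72°  ✓
  (0,6): δ = 111.02°  ·
  (0,7): δ = 145.46°  ·
  (1,2): δ = 112.65°  ·
  (1,3): δ = 67.88°  ✓
  (1,4): δ = 42.75°  ✓
  (1,5): δ = 0.94°  ✓
  (1,6): δ = 65.24°  ✓
  (1,7): δ = 99.68°  ·
  (2,3): δ = 135.23°  ·
  (2,4): δ = 110.10°  ·
  (2,5): δ = 66.41°  ✓
  (2,6): δ = 2.11°  ✓
  (2,7): δ = 32.33°  ✓
  (3,4): δ = 154.87°  ·
  (3,5): δ = 111.18°  ·
  (3,6): δ = 46.88°  ✓
  (3,7): δ = 12.44°  ✓
  (4,5): δ = 136.31°  ·
  (4,6): δ = 72.01°  ✓
  (4,7): δ = 37.57°  ✓
  (5,6): δ = 115.70°  ·
  (5,7): δ = 81.26°  ·
  (6,7): δ = 145.56°  ·
antipodal pairs: 15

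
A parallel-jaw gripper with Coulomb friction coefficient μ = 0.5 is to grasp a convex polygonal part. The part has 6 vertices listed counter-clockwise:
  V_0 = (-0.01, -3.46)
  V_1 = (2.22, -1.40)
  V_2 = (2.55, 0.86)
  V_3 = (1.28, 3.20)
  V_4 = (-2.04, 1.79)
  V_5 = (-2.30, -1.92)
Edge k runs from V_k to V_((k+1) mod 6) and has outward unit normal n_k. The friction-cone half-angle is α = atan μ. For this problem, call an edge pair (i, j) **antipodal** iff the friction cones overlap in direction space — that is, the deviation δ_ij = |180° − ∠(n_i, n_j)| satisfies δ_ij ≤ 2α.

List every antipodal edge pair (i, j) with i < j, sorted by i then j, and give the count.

α = atan 0.5 = 26.57°;  2α = 53.13°
n_0 = (+0.6786, -0.7346)
n_1 = (+0.9895, -0.1445)
n_2 = (+0.8789, +0.4770)
n_3 = (-0.3909, +0.9204)
n_4 = (-0.9976, +0.0699)
n_5 = (-0.5580, -0.8298)
  (0,1): δ = 141.04°  ·
  (0,2): δ = 104.24°  ·
  (0,3): δ = 19.72°  ✓
  (0,4): δ = 43.26°  ✓
  (0,5): δ = 103.35°  ·
  (1,2): δ = 143.20°  ·
  (1,3): δ = 58.68°  ·
  (1,4): δ = 4.30°  ✓
  (1,5): δ = 64.39°  ·
  (2,3): δ = 95.48°  ·
  (2,4): δ = 32.50°  ✓
  (2,5): δ = 27.59°  ✓
  (3,4): δ = 117.02°  ·
  (3,5): δ = 56.93°  ·
  (4,5): δ = 119.91°  ·
antipodal pairs: 5

count = 5; pairs: (0,3), (0,4), (1,4), (2,4), (2,5)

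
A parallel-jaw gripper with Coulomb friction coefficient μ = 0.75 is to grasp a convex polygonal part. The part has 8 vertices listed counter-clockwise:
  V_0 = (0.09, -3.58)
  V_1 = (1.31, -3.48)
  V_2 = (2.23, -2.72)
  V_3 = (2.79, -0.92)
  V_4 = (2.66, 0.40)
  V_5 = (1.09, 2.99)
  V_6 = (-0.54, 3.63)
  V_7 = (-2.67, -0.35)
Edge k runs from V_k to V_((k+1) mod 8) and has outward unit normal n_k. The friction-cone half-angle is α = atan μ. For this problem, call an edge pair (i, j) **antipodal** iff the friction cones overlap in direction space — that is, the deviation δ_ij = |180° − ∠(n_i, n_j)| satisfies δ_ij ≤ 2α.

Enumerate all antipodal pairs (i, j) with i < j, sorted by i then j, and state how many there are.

α = atan 0.75 = 36.87°;  2α = 73.74°
n_0 = (+0.0817, -0.9967)
n_1 = (+0.6369, -0.7710)
n_2 = (+0.9549, -0.2971)
n_3 = (+0.9952, +0.0980)
n_4 = (+0.8552, +0.5184)
n_5 = (+0.3655, +0.9308)
n_6 = (-0.8817, +0.4719)
n_7 = (-0.7603, -0.6496)
  (0,1): δ = 145.13°  ·
  (0,2): δ = 111.97°  ·
  (0,3): δ = 89.06°  ·
  (0,4): δ = 63.46°  ✓
  (0,5): δ = 26.12°  ✓
  (0,6): δ = 57.16°  ✓
  (0,7): δ = 125.83°  ·
  (1,2): δ = 146.84°  ·
  (1,3): δ = 123.94°  ·
  (1,4): δ = 98.34°  ·
  (1,5): δ = 61.00°  ✓
  (1,6): δ = 22.29°  ✓
  (1,7): δ = 90.95°  ·
  (2,3): δ = 157.09°  ·
  (2,4): δ = 131.50°  ·
  (2,5): δ = 94.16°  ·
  (2,6): δ = 10.87°  ✓
  (2,7): δ = 57.80°  ✓
  (3,4): δ = 154.40°  ·
  (3,5): δ = 117.06°  ·
  (3,6): δ = 33.78°  ✓
  (3,7): δ = 34.89°  ✓
  (4,5): δ = 142.66°  ·
  (4,6): δ = 59.38°  ✓
  (4,7): δ = 9.29°  ✓
  (5,6): δ = 96.72°  ·
  (5,7): δ = 28.05°  ✓
  (6,7): δ = 111.33°  ·
antipodal pairs: 12

count = 12; pairs: (0,4), (0,5), (0,6), (1,5), (1,6), (2,6), (2,7), (3,6), (3,7), (4,6), (4,7), (5,7)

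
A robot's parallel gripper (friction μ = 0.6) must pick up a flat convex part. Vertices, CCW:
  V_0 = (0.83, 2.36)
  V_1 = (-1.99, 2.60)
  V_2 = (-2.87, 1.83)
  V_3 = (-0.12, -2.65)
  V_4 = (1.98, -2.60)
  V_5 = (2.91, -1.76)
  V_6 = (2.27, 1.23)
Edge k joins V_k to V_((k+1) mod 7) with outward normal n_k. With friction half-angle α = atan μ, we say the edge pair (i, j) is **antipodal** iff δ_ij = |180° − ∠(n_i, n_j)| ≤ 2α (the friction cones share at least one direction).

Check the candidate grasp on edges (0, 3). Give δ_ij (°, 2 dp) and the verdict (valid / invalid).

δ = 6.23°, valid

α = atan 0.6 = 30.96°;  2α = 61.93°
edge 0: e_0 = (-2.82, +0.24);  n_0 = (+0.0848, +0.9964)
edge 3: e_3 = (+2.10, +0.05);  n_3 = (+0.0238, -0.9997)
∠(n_0, n_3) = 173.77°
δ = |180° − 173.77°| = 6.23°
6.23° ≤ 2α = 61.93°  →  valid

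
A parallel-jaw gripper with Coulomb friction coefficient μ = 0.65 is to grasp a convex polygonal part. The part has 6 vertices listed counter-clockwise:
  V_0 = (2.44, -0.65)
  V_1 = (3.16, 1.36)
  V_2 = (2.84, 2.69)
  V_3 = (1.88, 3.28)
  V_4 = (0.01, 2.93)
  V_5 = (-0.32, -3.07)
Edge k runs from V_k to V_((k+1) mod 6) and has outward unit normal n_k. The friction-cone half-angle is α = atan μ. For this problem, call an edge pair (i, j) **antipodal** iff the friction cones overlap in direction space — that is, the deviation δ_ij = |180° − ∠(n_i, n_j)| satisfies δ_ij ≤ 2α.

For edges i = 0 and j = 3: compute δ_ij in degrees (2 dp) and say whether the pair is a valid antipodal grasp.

α = atan 0.65 = 33.02°;  2α = 66.05°
edge 0: e_0 = (+0.72, +2.01);  n_0 = (+0.9414, -0.3372)
edge 3: e_3 = (-1.87, -0.35);  n_3 = (-0.1840, +0.9829)
∠(n_0, n_3) = 120.31°
δ = |180° − 120.31°| = 59.69°
59.69° ≤ 2α = 66.05°  →  valid

δ = 59.69°, valid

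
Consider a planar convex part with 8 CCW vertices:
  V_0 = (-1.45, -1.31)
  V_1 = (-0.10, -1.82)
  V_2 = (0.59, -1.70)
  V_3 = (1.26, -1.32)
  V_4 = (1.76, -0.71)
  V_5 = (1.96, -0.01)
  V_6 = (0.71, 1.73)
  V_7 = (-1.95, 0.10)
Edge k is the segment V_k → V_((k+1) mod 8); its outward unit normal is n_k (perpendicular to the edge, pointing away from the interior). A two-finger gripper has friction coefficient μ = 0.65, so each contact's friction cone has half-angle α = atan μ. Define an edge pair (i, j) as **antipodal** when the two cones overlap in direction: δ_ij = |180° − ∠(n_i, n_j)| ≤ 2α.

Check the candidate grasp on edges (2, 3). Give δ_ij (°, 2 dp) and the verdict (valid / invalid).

δ = 158.90°, invalid

α = atan 0.65 = 33.02°;  2α = 66.05°
edge 2: e_2 = (+0.67, +0.38);  n_2 = (+0.4933, -0.8698)
edge 3: e_3 = (+0.50, +0.61);  n_3 = (+0.7734, -0.6339)
∠(n_2, n_3) = 21.10°
δ = |180° − 21.10°| = 158.90°
158.90° > 2α = 66.05°  →  invalid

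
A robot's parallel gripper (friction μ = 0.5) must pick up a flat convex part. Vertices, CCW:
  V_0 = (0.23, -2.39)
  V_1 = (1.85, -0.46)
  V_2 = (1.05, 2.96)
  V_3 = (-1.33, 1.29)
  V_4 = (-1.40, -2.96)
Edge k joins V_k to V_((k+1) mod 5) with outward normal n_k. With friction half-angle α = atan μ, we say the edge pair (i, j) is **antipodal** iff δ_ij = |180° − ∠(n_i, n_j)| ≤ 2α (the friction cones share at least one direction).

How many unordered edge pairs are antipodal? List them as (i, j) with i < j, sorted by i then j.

α = atan 0.5 = 26.57°;  2α = 53.13°
n_0 = (+0.7659, -0.6429)
n_1 = (+0.9737, +0.2278)
n_2 = (-0.5744, +0.8186)
n_3 = (-0.9999, +0.0165)
n_4 = (+0.3301, -0.9439)
  (0,1): δ = 126.82°  ·
  (0,2): δ = 14.93°  ✓
  (0,3): δ = 39.07°  ✓
  (0,4): δ = 149.28°  ·
  (1,2): δ = 68.11°  ·
  (1,3): δ = 14.11°  ✓
  (1,4): δ = 96.11°  ·
  (2,3): δ = 126.00°  ·
  (2,4): δ = 15.78°  ✓
  (3,4): δ = 69.78°  ·
antipodal pairs: 4

count = 4; pairs: (0,2), (0,3), (1,3), (2,4)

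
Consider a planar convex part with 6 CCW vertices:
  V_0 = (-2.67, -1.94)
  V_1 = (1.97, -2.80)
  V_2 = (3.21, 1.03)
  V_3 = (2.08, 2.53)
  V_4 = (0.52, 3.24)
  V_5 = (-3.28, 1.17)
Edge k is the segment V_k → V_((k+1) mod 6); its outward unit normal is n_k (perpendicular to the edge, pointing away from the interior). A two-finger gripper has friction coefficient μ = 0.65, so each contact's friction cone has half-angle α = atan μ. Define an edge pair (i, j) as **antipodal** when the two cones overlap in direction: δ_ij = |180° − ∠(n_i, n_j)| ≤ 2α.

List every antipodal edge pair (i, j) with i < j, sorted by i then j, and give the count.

count = 7; pairs: (0,2), (0,3), (0,4), (1,4), (1,5), (2,5), (3,5)

α = atan 0.65 = 33.02°;  2α = 66.05°
n_0 = (-0.1822, -0.9833)
n_1 = (+0.9514, -0.3080)
n_2 = (+0.7987, +0.6017)
n_3 = (+0.4142, +0.9102)
n_4 = (-0.4784, +0.8782)
n_5 = (-0.9813, -0.1925)
  (0,1): δ = 97.44°  ·
  (0,2): δ = 42.51°  ✓
  (0,3): δ = 13.97°  ✓
  (0,4): δ = 39.08°  ✓
  (0,5): δ = 111.60°  ·
  (1,2): δ = 125.07°  ·
  (1,3): δ = 96.53°  ·
  (1,4): δ = 43.48°  ✓
  (1,5): δ = 29.04°  ✓
  (2,3): δ = 151.46°  ·
  (2,4): δ = 98.41°  ·
  (2,5): δ = 25.89°  ✓
  (3,4): δ = 126.95°  ·
  (3,5): δ = 54.43°  ✓
  (4,5): δ = 107.48°  ·
antipodal pairs: 7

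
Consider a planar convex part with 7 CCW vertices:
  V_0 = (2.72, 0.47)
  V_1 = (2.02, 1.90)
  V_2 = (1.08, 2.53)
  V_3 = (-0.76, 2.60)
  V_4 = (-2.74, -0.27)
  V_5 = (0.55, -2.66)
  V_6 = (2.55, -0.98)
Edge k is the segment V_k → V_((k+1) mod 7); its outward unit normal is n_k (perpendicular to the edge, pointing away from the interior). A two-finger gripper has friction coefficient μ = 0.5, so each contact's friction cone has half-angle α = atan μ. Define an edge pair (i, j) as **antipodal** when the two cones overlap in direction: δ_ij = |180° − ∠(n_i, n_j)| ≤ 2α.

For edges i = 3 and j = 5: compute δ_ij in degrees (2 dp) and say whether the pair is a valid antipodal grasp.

δ = 15.37°, valid

α = atan 0.5 = 26.57°;  2α = 53.13°
edge 3: e_3 = (-1.98, -2.87);  n_3 = (-0.8231, +0.5679)
edge 5: e_5 = (+2.00, +1.68);  n_5 = (+0.6432, -0.7657)
∠(n_3, n_5) = 164.63°
δ = |180° − 164.63°| = 15.37°
15.37° ≤ 2α = 53.13°  →  valid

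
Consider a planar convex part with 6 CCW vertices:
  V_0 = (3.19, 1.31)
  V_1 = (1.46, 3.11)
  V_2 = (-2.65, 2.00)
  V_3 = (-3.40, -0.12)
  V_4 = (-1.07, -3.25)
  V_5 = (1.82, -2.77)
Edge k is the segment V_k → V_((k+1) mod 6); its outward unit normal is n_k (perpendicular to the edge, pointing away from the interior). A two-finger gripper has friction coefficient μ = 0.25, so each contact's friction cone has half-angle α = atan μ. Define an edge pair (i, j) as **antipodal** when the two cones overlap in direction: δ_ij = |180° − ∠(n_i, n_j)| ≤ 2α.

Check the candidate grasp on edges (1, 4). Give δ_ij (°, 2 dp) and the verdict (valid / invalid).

δ = 5.68°, valid

α = atan 0.25 = 14.04°;  2α = 28.07°
edge 1: e_1 = (-4.11, -1.11);  n_1 = (-0.2607, +0.9654)
edge 4: e_4 = (+2.89, +0.48);  n_4 = (+0.1638, -0.9865)
∠(n_1, n_4) = 174.32°
δ = |180° − 174.32°| = 5.68°
5.68° ≤ 2α = 28.07°  →  valid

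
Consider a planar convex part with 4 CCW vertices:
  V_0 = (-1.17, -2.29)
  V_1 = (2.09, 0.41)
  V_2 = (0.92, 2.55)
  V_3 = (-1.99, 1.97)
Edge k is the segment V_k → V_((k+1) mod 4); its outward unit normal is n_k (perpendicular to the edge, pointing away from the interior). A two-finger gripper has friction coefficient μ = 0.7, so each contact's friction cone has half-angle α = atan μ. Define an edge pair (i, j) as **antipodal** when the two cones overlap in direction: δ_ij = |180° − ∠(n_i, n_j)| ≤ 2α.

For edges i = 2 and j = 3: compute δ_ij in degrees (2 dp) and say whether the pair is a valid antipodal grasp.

δ = 90.38°, invalid

α = atan 0.7 = 34.99°;  2α = 69.98°
edge 2: e_2 = (-2.91, -0.58);  n_2 = (-0.1955, +0.9807)
edge 3: e_3 = (+0.82, -4.26);  n_3 = (-0.9820, -0.1890)
∠(n_2, n_3) = 89.62°
δ = |180° − 89.62°| = 90.38°
90.38° > 2α = 69.98°  →  invalid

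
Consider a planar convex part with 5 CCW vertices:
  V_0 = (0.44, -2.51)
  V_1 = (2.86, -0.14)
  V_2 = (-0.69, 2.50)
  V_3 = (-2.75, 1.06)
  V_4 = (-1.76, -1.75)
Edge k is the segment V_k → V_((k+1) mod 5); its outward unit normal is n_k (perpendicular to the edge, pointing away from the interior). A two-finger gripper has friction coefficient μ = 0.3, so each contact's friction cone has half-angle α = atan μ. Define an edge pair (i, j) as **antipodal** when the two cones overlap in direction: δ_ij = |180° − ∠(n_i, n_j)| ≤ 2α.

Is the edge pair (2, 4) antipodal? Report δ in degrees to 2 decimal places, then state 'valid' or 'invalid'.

α = atan 0.3 = 16.70°;  2α = 33.40°
edge 2: e_2 = (-2.06, -1.44);  n_2 = (-0.5729, +0.8196)
edge 4: e_4 = (+2.20, -0.76);  n_4 = (-0.3265, -0.9452)
∠(n_2, n_4) = 125.99°
δ = |180° − 125.99°| = 54.01°
54.01° > 2α = 33.40°  →  invalid

δ = 54.01°, invalid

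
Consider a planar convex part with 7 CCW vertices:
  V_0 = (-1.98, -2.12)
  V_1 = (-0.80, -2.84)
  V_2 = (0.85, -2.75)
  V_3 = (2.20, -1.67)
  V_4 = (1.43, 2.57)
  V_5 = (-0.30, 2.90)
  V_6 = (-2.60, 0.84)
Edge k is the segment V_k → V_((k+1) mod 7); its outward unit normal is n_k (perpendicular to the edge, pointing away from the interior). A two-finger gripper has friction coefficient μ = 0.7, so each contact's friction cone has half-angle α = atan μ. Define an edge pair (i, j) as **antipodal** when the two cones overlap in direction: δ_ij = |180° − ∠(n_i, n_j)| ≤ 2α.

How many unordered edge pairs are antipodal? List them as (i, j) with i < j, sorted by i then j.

α = atan 0.7 = 34.99°;  2α = 69.98°
n_0 = (-0.5209, -0.8536)
n_1 = (+0.0545, -0.9985)
n_2 = (+0.6247, -0.7809)
n_3 = (+0.9839, +0.1787)
n_4 = (+0.1874, +0.9823)
n_5 = (-0.6672, +0.7449)
n_6 = (-0.9788, -0.2050)
  (0,1): δ = 145.49°  ·
  (0,2): δ = 109.95°  ·
  (0,3): δ = 48.32°  ✓
  (0,4): δ = 20.59°  ✓
  (0,5): δ = 73.24°  ·
  (0,6): δ = 133.22°  ·
  (1,2): δ = 144.46°  ·
  (1,3): δ = 82.83°  ·
  (1,4): δ = 13.92°  ✓
  (1,5): δ = 38.73°  ✓
  (1,6): δ = 98.71°  ·
  (2,3): δ = 118.37°  ·
  (2,4): δ = 49.46°  ✓
  (2,5): δ = 3.19°  ✓
  (2,6): δ = 63.17°  ✓
  (3,4): δ = 111.09°  ·
  (3,5): δ = 58.44°  ✓
  (3,6): δ = 1.54°  ✓
  (4,5): δ = 127.35°  ·
  (4,6): δ = 67.37°  ✓
  (5,6): δ = 120.02°  ·
antipodal pairs: 10

count = 10; pairs: (0,3), (0,4), (1,4), (1,5), (2,4), (2,5), (2,6), (3,5), (3,6), (4,6)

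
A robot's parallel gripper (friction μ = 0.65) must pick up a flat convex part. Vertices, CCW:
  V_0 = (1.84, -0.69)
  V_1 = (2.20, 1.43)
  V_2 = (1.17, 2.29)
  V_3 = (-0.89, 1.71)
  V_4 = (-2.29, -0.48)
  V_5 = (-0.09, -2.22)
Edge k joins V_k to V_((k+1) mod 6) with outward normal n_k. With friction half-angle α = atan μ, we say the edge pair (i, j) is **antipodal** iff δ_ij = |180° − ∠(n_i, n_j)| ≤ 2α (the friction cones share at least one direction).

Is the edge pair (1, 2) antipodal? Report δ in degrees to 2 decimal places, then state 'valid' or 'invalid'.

δ = 124.42°, invalid

α = atan 0.65 = 33.02°;  2α = 66.05°
edge 1: e_1 = (-1.03, +0.86);  n_1 = (+0.6409, +0.7676)
edge 2: e_2 = (-2.06, -0.58);  n_2 = (-0.2710, +0.9626)
∠(n_1, n_2) = 55.58°
δ = |180° − 55.58°| = 124.42°
124.42° > 2α = 66.05°  →  invalid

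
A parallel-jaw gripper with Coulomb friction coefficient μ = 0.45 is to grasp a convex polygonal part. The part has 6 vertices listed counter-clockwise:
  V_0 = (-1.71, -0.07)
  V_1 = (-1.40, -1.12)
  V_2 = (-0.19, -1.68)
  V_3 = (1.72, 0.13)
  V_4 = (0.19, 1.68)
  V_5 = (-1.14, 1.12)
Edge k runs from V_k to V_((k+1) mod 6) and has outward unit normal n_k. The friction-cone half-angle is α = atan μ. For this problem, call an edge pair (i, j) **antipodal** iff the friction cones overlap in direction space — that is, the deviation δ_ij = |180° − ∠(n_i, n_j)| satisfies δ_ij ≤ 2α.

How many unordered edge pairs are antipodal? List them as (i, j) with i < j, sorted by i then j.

α = atan 0.45 = 24.23°;  2α = 48.46°
n_0 = (-0.9591, -0.2832)
n_1 = (-0.4200, -0.9075)
n_2 = (+0.6879, -0.7259)
n_3 = (+0.7117, +0.7025)
n_4 = (-0.3881, +0.9216)
n_5 = (-0.9019, +0.4320)
  (0,1): δ = 131.28°  ·
  (0,2): δ = 62.99°  ·
  (0,3): δ = 28.18°  ✓
  (0,4): δ = 96.39°  ·
  (0,5): δ = 137.96°  ·
  (1,2): δ = 111.70°  ·
  (1,3): δ = 20.54°  ✓
  (1,4): δ = 47.67°  ✓
  (1,5): δ = 89.24°  ·
  (2,3): δ = 88.83°  ·
  (2,4): δ = 20.63°  ✓
  (2,5): δ = 20.95°  ✓
  (3,4): δ = 111.79°  ·
  (3,5): δ = 70.22°  ·
  (4,5): δ = 138.43°  ·
antipodal pairs: 5

count = 5; pairs: (0,3), (1,3), (1,4), (2,4), (2,5)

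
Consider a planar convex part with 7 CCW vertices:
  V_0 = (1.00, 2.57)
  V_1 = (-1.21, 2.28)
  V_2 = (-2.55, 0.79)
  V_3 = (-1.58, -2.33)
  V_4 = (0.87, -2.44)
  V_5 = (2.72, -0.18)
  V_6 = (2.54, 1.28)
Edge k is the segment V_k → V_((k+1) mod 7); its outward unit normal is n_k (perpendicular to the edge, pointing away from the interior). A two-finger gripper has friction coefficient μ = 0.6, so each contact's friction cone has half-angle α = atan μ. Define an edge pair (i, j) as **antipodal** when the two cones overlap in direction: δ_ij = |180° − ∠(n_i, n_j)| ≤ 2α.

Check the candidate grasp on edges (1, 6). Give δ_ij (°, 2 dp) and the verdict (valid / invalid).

α = atan 0.6 = 30.96°;  2α = 61.93°
edge 1: e_1 = (-1.34, -1.49);  n_1 = (-0.7435, +0.6687)
edge 6: e_6 = (-1.54, +1.29);  n_6 = (+0.6421, +0.7666)
∠(n_1, n_6) = 87.99°
δ = |180° − 87.99°| = 92.01°
92.01° > 2α = 61.93°  →  invalid

δ = 92.01°, invalid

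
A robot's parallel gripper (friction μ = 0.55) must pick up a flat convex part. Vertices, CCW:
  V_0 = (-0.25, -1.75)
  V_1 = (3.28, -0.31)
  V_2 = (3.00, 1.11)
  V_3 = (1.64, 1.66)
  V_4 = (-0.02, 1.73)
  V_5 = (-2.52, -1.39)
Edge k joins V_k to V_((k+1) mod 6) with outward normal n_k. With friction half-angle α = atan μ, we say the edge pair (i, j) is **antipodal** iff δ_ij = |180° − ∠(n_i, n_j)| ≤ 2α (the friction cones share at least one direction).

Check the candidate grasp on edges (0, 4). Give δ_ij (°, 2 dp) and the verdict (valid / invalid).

α = atan 0.55 = 28.81°;  2α = 57.62°
edge 0: e_0 = (+3.53, +1.44);  n_0 = (+0.3777, -0.9259)
edge 4: e_4 = (-2.50, -3.12);  n_4 = (-0.7804, +0.6253)
∠(n_0, n_4) = 150.90°
δ = |180° − 150.90°| = 29.10°
29.10° ≤ 2α = 57.62°  →  valid

δ = 29.10°, valid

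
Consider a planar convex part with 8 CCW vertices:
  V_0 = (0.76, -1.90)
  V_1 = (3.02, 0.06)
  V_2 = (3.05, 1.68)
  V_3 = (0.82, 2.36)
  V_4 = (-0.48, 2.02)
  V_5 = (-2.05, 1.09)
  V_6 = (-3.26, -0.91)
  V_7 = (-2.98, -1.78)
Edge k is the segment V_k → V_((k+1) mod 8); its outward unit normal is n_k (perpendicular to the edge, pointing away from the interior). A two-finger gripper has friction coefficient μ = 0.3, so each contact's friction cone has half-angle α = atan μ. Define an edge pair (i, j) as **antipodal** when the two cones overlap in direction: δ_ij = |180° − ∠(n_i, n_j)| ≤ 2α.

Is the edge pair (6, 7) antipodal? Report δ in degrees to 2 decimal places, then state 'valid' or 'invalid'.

δ = 109.68°, invalid

α = atan 0.3 = 16.70°;  2α = 33.40°
edge 6: e_6 = (+0.28, -0.87);  n_6 = (-0.9519, -0.3064)
edge 7: e_7 = (+3.74, -0.12);  n_7 = (-0.0321, -0.9995)
∠(n_6, n_7) = 70.32°
δ = |180° − 70.32°| = 109.68°
109.68° > 2α = 33.40°  →  invalid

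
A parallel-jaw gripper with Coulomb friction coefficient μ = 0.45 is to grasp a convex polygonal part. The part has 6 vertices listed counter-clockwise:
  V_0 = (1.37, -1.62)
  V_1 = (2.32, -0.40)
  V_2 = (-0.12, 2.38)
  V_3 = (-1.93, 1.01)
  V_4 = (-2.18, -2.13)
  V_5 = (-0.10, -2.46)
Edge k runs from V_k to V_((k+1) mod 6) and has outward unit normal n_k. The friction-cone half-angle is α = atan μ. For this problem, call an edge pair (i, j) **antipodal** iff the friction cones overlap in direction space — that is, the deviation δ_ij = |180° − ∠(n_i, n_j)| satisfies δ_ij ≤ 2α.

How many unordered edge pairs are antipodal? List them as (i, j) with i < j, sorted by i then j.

count = 6; pairs: (0,2), (0,3), (1,3), (1,4), (2,4), (2,5)

α = atan 0.45 = 24.23°;  2α = 48.46°
n_0 = (+0.7890, -0.6144)
n_1 = (+0.7516, +0.6597)
n_2 = (-0.6035, +0.7973)
n_3 = (-0.9968, +0.0794)
n_4 = (-0.1567, -0.9876)
n_5 = (+0.4961, -0.8682)
  (0,1): δ = 100.82°  ·
  (0,2): δ = 14.97°  ✓
  (0,3): δ = 33.36°  ✓
  (0,4): δ = 118.89°  ·
  (0,5): δ = 157.65°  ·
  (1,2): δ = 94.15°  ·
  (1,3): δ = 45.83°  ✓
  (1,4): δ = 39.71°  ✓
  (1,5): δ = 78.47°  ·
  (2,3): δ = 131.67°  ·
  (2,4): δ = 46.14°  ✓
  (2,5): δ = 7.38°  ✓
  (3,4): δ = 94.46°  ·
  (3,5): δ = 55.70°  ·
  (4,5): δ = 141.24°  ·
antipodal pairs: 6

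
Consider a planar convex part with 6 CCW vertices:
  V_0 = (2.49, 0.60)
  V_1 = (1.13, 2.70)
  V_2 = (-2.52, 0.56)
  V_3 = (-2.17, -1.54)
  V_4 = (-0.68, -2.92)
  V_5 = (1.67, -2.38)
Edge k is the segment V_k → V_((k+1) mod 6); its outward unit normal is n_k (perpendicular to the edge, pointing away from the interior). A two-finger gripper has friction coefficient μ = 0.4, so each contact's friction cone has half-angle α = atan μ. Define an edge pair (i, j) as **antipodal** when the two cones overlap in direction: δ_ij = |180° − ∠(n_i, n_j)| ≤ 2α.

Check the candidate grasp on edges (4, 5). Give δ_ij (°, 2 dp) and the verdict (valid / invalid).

α = atan 0.4 = 21.80°;  2α = 43.60°
edge 4: e_4 = (+2.35, +0.54);  n_4 = (+0.2240, -0.9746)
edge 5: e_5 = (+0.82, +2.98);  n_5 = (+0.9642, -0.2653)
∠(n_4, n_5) = 61.67°
δ = |180° − 61.67°| = 118.33°
118.33° > 2α = 43.60°  →  invalid

δ = 118.33°, invalid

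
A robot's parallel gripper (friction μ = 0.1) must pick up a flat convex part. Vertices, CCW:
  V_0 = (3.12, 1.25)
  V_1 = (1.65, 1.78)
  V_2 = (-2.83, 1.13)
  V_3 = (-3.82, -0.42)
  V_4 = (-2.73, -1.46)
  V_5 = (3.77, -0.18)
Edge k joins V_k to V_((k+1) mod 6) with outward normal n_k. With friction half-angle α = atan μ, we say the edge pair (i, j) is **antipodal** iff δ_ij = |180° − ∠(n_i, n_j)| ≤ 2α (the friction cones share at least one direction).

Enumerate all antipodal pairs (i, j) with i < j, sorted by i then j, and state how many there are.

count = 1; pairs: (1,4)

α = atan 0.1 = 5.71°;  2α = 11.42°
n_0 = (+0.3392, +0.9407)
n_1 = (-0.1436, +0.9896)
n_2 = (-0.8428, +0.5383)
n_3 = (-0.6903, -0.7235)
n_4 = (+0.1932, -0.9812)
n_5 = (+0.9104, +0.4138)
  (0,1): δ = 151.92°  ·
  (0,2): δ = 102.74°  ·
  (0,3): δ = 23.83°  ·
  (0,4): δ = 30.97°  ·
  (0,5): δ = 134.27°  ·
  (1,2): δ = 130.82°  ·
  (1,3): δ = 51.91°  ·
  (1,4): δ = 2.88°  ✓
  (1,5): δ = 106.19°  ·
  (2,3): δ = 101.09°  ·
  (2,4): δ = 46.29°  ·
  (2,5): δ = 57.01°  ·
  (3,4): δ = 125.20°  ·
  (3,5): δ = 21.90°  ·
  (4,5): δ = 76.70°  ·
antipodal pairs: 1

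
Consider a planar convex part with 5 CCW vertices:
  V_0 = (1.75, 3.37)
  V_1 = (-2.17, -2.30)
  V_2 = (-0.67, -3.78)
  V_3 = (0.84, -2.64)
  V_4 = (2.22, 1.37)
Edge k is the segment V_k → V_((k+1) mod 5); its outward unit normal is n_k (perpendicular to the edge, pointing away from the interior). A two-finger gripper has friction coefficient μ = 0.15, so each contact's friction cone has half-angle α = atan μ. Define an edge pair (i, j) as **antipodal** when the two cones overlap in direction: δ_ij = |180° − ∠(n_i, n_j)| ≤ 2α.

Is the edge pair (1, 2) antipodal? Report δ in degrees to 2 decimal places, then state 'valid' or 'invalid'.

α = atan 0.15 = 8.53°;  2α = 17.06°
edge 1: e_1 = (+1.50, -1.48);  n_1 = (-0.7023, -0.7118)
edge 2: e_2 = (+1.51, +1.14);  n_2 = (+0.6025, -0.7981)
∠(n_1, n_2) = 81.67°
δ = |180° − 81.67°| = 98.33°
98.33° > 2α = 17.06°  →  invalid

δ = 98.33°, invalid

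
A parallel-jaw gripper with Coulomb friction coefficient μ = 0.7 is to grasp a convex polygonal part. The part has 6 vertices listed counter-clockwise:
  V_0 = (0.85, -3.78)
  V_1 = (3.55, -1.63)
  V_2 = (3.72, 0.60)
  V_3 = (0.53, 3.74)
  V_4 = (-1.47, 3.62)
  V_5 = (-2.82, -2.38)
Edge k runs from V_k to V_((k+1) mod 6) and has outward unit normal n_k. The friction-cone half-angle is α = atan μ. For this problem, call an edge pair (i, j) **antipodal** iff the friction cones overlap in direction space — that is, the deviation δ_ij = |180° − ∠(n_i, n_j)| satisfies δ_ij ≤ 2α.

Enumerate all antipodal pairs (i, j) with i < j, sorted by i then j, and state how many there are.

count = 6; pairs: (0,3), (0,4), (1,4), (2,4), (2,5), (3,5)

α = atan 0.7 = 34.99°;  2α = 69.98°
n_0 = (+0.6229, -0.7823)
n_1 = (+0.9971, -0.0760)
n_2 = (+0.7015, +0.7127)
n_3 = (-0.0599, +0.9982)
n_4 = (-0.9756, +0.2195)
n_5 = (-0.3564, -0.9343)
  (0,1): δ = 132.89°  ·
  (0,2): δ = 83.08°  ·
  (0,3): δ = 35.10°  ✓
  (0,4): δ = 38.79°  ✓
  (0,5): δ = 120.59°  ·
  (1,2): δ = 130.19°  ·
  (1,3): δ = 82.21°  ·
  (1,4): δ = 8.32°  ✓
  (1,5): δ = 73.48°  ·
  (2,3): δ = 132.02°  ·
  (2,4): δ = 58.13°  ✓
  (2,5): δ = 23.67°  ✓
  (3,4): δ = 106.11°  ·
  (3,5): δ = 24.31°  ✓
  (4,5): δ = 98.20°  ·
antipodal pairs: 6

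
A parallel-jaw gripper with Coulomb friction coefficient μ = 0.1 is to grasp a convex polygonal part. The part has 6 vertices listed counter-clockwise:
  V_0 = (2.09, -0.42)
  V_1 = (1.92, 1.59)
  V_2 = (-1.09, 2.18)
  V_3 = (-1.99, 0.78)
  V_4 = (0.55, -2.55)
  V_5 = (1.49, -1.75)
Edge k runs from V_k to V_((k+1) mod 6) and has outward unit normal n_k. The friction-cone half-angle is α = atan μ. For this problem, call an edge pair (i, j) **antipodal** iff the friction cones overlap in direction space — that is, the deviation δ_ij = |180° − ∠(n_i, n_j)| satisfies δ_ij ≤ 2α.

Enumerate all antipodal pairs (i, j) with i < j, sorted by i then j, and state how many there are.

count = 1; pairs: (2,5)

α = atan 0.1 = 5.71°;  2α = 11.42°
n_0 = (+0.9964, +0.0843)
n_1 = (+0.1924, +0.9813)
n_2 = (-0.8412, +0.5408)
n_3 = (-0.7951, -0.6065)
n_4 = (+0.6481, -0.7615)
n_5 = (+0.9115, -0.4112)
  (0,1): δ = 105.92°  ·
  (0,2): δ = 37.57°  ·
  (0,3): δ = 32.50°  ·
  (0,4): δ = 125.57°  ·
  (0,5): δ = 150.88°  ·
  (1,2): δ = 111.65°  ·
  (1,3): δ = 41.57°  ·
  (1,4): δ = 51.49°  ·
  (1,5): δ = 76.81°  ·
  (2,3): δ = 109.93°  ·
  (2,4): δ = 16.86°  ·
  (2,5): δ = 8.45°  ✓
  (3,4): δ = 86.94°  ·
  (3,5): δ = 61.62°  ·
  (4,5): δ = 154.68°  ·
antipodal pairs: 1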